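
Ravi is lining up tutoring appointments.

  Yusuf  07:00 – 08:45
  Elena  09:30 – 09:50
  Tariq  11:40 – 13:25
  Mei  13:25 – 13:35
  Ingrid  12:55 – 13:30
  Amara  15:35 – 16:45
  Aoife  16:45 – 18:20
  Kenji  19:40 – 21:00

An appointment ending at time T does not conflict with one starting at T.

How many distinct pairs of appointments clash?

2

Sorted by start: Yusuf, Elena, Tariq, Ingrid, Mei, Amara, Aoife, Kenji.
Elena starts after Yusuf ends — done with Yusuf.
Tariq starts after Elena ends — done with Elena.
Ingrid starts before Tariq ends → Tariq and Ingrid overlap.
Mei starts exactly when Tariq ends (back-to-back, no overlap) — done with Tariq.
Mei starts before Ingrid ends → Ingrid and Mei overlap.
Amara starts after Ingrid ends — done with Ingrid.
Amara starts after Mei ends — done with Mei.
Aoife starts exactly when Amara ends (back-to-back, no overlap) — done with Amara.
Kenji starts after Aoife ends.
Overlapping pairs: Ingrid & Mei, Ingrid & Tariq — 2 in total.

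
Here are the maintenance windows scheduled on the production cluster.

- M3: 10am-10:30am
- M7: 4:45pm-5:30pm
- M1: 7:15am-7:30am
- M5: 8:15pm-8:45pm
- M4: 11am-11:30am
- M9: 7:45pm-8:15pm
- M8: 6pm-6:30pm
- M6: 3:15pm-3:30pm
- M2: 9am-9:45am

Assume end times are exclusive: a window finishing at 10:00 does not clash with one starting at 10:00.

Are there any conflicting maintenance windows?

No

Sorted by start: M1, M2, M3, M4, M6, M7, M8, M9, M5.
M2 starts after M1 ends, so M1 has no further overlaps.
M3 starts after M2 ends, so M2 has no further overlaps.
M4 starts after M3 ends, so M3 has no further overlaps.
M6 starts after M4 ends, so M4 has no further overlaps.
M7 starts after M6 ends, so M6 has no further overlaps.
M8 starts after M7 ends, so M7 has no further overlaps.
M9 starts after M8 ends, so M8 has no further overlaps.
M5 starts exactly when M9 ends (back-to-back, no overlap).
Every pair is clear; the schedule has no overlaps.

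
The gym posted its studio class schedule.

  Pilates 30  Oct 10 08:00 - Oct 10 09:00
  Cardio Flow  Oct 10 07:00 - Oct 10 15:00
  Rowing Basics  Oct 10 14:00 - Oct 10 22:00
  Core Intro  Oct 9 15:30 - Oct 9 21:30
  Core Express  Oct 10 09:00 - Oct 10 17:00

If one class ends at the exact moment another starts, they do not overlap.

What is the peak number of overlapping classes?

Walk through starts and ends in time order (an end at T is processed before a start at T):
Oct 9 15:30 start Core Intro → 1
Oct 9 21:30 end Core Intro → 0
Oct 10 07:00 start Cardio Flow → 1
Oct 10 08:00 start Pilates 30 → 2
Oct 10 09:00 end Pilates 30 → 1
Oct 10 09:00 start Core Express → 2
Oct 10 14:00 start Rowing Basics → 3
Oct 10 15:00 end Cardio Flow → 2
Oct 10 17:00 end Core Express → 1
Oct 10 22:00 end Rowing Basics → 0
Peak is 3, at Oct 10 14:00 (Cardio Flow, Core Express, Rowing Basics).

3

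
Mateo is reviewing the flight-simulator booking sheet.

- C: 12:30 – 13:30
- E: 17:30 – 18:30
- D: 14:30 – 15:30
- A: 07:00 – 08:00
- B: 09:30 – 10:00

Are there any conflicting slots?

Sorted by start: A, B, C, D, E.
B starts after A ends — done with A.
C starts after B ends — done with B.
D starts after C ends — done with C.
E starts after D ends.
Every pair is clear; the schedule has no overlaps.

No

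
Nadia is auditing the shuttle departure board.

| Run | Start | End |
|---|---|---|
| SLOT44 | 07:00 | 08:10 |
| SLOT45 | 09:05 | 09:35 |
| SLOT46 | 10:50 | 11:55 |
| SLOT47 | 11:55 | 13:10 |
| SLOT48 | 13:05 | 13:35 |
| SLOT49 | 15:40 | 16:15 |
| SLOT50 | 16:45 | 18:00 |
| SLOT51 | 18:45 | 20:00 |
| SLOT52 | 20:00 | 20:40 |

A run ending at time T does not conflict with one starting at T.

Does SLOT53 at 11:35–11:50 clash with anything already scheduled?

Yes — it overlaps SLOT46

SLOT44: ends 08:10 at or before SLOT53 starts 11:35 → clear.
SLOT45: ends 09:35 at or before SLOT53 starts 11:35 → clear.
SLOT46: starts 10:50 before SLOT53 ends 11:50, and ends 11:55 after SLOT53 starts 11:35 → overlap.
SLOT47: starts 11:55 at or after SLOT53 ends 11:50 → clear.
SLOT48: starts 13:05 at or after SLOT53 ends 11:50 → clear.
SLOT49: starts 15:40 at or after SLOT53 ends 11:50 → clear.
SLOT50: starts 16:45 at or after SLOT53 ends 11:50 → clear.
SLOT51: starts 18:45 at or after SLOT53 ends 11:50 → clear.
SLOT52: starts 20:00 at or after SLOT53 ends 11:50 → clear.
SLOT53 overlaps SLOT46.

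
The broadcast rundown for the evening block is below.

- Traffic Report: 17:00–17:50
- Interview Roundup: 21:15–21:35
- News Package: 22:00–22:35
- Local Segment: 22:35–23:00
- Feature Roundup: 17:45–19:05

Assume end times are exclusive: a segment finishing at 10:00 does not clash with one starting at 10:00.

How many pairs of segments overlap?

Sorted by start: Traffic Report, Feature Roundup, Interview Roundup, News Package, Local Segment.
Feature Roundup starts before Traffic Report ends → Traffic Report and Feature Roundup overlap.
Interview Roundup starts after Traffic Report ends — done with Traffic Report.
Interview Roundup starts after Feature Roundup ends — done with Feature Roundup.
News Package starts after Interview Roundup ends — done with Interview Roundup.
Local Segment starts exactly when News Package ends (back-to-back, no overlap).
Overlapping pairs: Feature Roundup & Traffic Report — 1 in total.

1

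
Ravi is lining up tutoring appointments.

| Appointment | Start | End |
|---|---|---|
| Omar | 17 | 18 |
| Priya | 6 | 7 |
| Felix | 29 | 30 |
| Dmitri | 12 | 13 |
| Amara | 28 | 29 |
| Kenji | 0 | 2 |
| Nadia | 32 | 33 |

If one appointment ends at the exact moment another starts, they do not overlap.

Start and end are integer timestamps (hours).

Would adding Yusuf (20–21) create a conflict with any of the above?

Kenji: ends 2 at or before Yusuf starts 20 → clear.
Priya: ends 7 at or before Yusuf starts 20 → clear.
Dmitri: ends 13 at or before Yusuf starts 20 → clear.
Omar: ends 18 at or before Yusuf starts 20 → clear.
Amara: starts 28 at or after Yusuf ends 21 → clear.
Felix: starts 29 at or after Yusuf ends 21 → clear.
Nadia: starts 32 at or after Yusuf ends 21 → clear.

No — it doesn't clash with anything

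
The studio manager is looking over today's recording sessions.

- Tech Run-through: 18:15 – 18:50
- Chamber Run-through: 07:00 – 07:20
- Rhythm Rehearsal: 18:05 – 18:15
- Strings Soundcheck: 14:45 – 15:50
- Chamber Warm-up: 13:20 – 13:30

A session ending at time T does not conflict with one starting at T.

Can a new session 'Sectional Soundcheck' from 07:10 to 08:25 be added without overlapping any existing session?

No — it overlaps Chamber Run-through

Chamber Run-through: starts 07:00 before Sectional Soundcheck ends 08:25, and ends 07:20 after Sectional Soundcheck starts 07:10 → overlap.
Chamber Warm-up: starts 13:20 at or after Sectional Soundcheck ends 08:25 → clear.
Strings Soundcheck: starts 14:45 at or after Sectional Soundcheck ends 08:25 → clear.
Rhythm Rehearsal: starts 18:05 at or after Sectional Soundcheck ends 08:25 → clear.
Tech Run-through: starts 18:15 at or after Sectional Soundcheck ends 08:25 → clear.
Sectional Soundcheck overlaps Chamber Run-through.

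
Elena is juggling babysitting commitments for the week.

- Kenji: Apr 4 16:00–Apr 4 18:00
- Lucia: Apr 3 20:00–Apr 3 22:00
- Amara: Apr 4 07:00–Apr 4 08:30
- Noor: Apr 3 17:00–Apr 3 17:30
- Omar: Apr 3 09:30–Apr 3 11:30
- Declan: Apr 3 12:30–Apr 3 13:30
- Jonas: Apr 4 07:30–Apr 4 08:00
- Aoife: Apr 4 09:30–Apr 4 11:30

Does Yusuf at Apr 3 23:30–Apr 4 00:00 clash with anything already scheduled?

No — it doesn't clash with anything

Omar: ends Apr 3 11:30 at or before Yusuf starts Apr 3 23:30 → clear.
Declan: ends Apr 3 13:30 at or before Yusuf starts Apr 3 23:30 → clear.
Noor: ends Apr 3 17:30 at or before Yusuf starts Apr 3 23:30 → clear.
Lucia: ends Apr 3 22:00 at or before Yusuf starts Apr 3 23:30 → clear.
Amara: starts Apr 4 07:00 at or after Yusuf ends Apr 4 00:00 → clear.
Jonas: starts Apr 4 07:30 at or after Yusuf ends Apr 4 00:00 → clear.
Aoife: starts Apr 4 09:30 at or after Yusuf ends Apr 4 00:00 → clear.
Kenji: starts Apr 4 16:00 at or after Yusuf ends Apr 4 00:00 → clear.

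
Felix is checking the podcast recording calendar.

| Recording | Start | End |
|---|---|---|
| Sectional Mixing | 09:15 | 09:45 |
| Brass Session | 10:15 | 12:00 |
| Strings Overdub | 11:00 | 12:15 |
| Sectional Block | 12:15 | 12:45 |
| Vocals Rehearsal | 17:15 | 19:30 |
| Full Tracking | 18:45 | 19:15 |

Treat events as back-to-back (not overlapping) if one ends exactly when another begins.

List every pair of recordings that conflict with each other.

Sorted by start: Sectional Mixing, Brass Session, Strings Overdub, Sectional Block, Vocals Rehearsal, Full Tracking.
Brass Session starts after Sectional Mixing ends — done with Sectional Mixing.
Strings Overdub starts before Brass Session ends → Brass Session and Strings Overdub overlap.
Sectional Block starts after Brass Session ends — done with Brass Session.
Sectional Block starts exactly when Strings Overdub ends (back-to-back, no overlap) — done with Strings Overdub.
Vocals Rehearsal starts after Sectional Block ends — done with Sectional Block.
Full Tracking starts before Vocals Rehearsal ends → Vocals Rehearsal and Full Tracking overlap.

Brass Session & Strings Overdub, Full Tracking & Vocals Rehearsal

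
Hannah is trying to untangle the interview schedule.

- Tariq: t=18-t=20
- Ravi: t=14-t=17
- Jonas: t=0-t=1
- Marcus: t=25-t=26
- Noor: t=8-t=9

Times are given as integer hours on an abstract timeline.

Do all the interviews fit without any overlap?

Two intervals overlap when each starts before the other ends.
Sorted by start: Jonas, Noor, Ravi, Tariq, Marcus.
Noor starts after Jonas ends, so nothing later overlaps Jonas either.
Ravi starts after Noor ends, so nothing later overlaps Noor either.
Tariq starts after Ravi ends, so nothing later overlaps Ravi either.
Marcus starts after Tariq ends.
Every pair is clear; the schedule has no overlaps.

Yes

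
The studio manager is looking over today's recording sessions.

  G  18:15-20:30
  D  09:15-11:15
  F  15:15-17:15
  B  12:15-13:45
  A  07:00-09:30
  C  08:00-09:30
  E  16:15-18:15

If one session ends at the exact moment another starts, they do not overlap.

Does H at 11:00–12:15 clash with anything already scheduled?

Yes — it overlaps D

A: ends 09:30 at or before H starts 11:00 → clear.
C: ends 09:30 at or before H starts 11:00 → clear.
D: starts 09:15 before H ends 12:15, and ends 11:15 after H starts 11:00 → overlap.
B: starts 12:15 at or after H ends 12:15 → clear.
F: starts 15:15 at or after H ends 12:15 → clear.
E: starts 16:15 at or after H ends 12:15 → clear.
G: starts 18:15 at or after H ends 12:15 → clear.
H overlaps D.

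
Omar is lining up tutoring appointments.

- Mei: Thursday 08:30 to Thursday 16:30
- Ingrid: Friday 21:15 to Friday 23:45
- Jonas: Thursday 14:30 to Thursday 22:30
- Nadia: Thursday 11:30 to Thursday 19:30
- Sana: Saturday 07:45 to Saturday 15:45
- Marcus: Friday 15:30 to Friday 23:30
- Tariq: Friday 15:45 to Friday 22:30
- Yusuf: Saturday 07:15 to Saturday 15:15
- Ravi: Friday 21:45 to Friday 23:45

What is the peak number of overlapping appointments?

Sweep the timeline, counting +1 at each start and −1 at each end (ends before starts at a tie):
Thursday 08:30 start Mei → 1
Thursday 11:30 start Nadia → 2
Thursday 14:30 start Jonas → 3
Thursday 16:30 end Mei → 2
Thursday 19:30 end Nadia → 1
Thursday 22:30 end Jonas → 0
Friday 15:30 start Marcus → 1
Friday 15:45 start Tariq → 2
Friday 21:15 start Ingrid → 3
Friday 21:45 start Ravi → 4
Friday 22:30 end Tariq → 3
Friday 23:30 end Marcus → 2
Friday 23:45 end Ingrid → 1
Friday 23:45 end Ravi → 0
Saturday 07:15 start Yusuf → 1
Saturday 07:45 start Sana → 2
Saturday 15:15 end Yusuf → 1
Saturday 15:45 end Sana → 0
Peak is 4, at Friday 21:45 (Ingrid, Marcus, Ravi, Tariq).

4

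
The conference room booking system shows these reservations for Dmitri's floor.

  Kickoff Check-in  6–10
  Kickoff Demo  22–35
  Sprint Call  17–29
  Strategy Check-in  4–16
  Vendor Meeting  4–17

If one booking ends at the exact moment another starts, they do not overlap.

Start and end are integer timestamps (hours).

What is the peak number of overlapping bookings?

Sort all start/end points and keep a running count:
4 start Strategy Check-in → 1
4 start Vendor Meeting → 2
6 start Kickoff Check-in → 3
10 end Kickoff Check-in → 2
16 end Strategy Check-in → 1
17 end Vendor Meeting → 0
17 start Sprint Call → 1
22 start Kickoff Demo → 2
29 end Sprint Call → 1
35 end Kickoff Demo → 0
Peak is 3, at 6 (Kickoff Check-in, Strategy Check-in, Vendor Meeting).

3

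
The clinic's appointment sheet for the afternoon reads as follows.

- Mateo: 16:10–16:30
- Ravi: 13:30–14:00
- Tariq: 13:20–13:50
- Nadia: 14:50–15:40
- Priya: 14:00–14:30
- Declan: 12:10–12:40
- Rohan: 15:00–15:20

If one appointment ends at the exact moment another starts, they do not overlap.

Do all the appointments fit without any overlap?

No

Check each pair: they overlap iff neither finishes before the other starts.
Sorted by start: Declan, Tariq, Ravi, Priya, Nadia, Rohan, Mateo.
Tariq starts after Declan ends; Declan is clear from here.
Ravi starts before Tariq ends → Tariq and Ravi overlap.
That's a conflict, so the schedule is not conflict-free.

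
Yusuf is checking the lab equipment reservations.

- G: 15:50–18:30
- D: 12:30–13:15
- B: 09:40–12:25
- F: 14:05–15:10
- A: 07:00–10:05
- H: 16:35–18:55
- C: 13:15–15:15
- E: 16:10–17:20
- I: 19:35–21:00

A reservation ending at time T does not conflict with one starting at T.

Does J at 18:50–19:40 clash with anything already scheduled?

A: ends 10:05 at or before J starts 18:50 → clear.
B: ends 12:25 at or before J starts 18:50 → clear.
D: ends 13:15 at or before J starts 18:50 → clear.
C: ends 15:15 at or before J starts 18:50 → clear.
F: ends 15:10 at or before J starts 18:50 → clear.
G: ends 18:30 at or before J starts 18:50 → clear.
E: ends 17:20 at or before J starts 18:50 → clear.
H: starts 16:35 before J ends 19:40, and ends 18:55 after J starts 18:50 → overlap.
I: starts 19:35 before J ends 19:40, and ends 21:00 after J starts 18:50 → overlap.
J overlaps H, I.

Yes — it overlaps H, I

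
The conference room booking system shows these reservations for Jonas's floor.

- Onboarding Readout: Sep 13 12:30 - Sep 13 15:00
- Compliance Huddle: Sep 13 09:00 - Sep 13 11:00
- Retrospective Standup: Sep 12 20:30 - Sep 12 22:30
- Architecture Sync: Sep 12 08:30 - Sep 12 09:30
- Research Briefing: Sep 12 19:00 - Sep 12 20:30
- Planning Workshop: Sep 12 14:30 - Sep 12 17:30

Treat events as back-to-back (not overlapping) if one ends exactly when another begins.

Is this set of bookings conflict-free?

Yes

Sorted by start: Architecture Sync, Planning Workshop, Research Briefing, Retrospective Standup, Compliance Huddle, Onboarding Readout.
Planning Workshop starts after Architecture Sync ends; Architecture Sync is clear from here.
Research Briefing starts after Planning Workshop ends; Planning Workshop is clear from here.
Retrospective Standup starts exactly when Research Briefing ends (back-to-back, no overlap); Research Briefing is clear from here.
Compliance Huddle starts after Retrospective Standup ends; Retrospective Standup is clear from here.
Onboarding Readout starts after Compliance Huddle ends.
Every pair is clear; the schedule has no overlaps.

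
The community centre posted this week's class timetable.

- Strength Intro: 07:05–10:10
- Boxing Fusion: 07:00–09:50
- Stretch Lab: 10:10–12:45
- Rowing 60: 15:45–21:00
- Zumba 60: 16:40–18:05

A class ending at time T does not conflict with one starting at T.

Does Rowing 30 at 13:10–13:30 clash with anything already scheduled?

No — it doesn't clash with anything

Boxing Fusion: ends 09:50 at or before Rowing 30 starts 13:10 → clear.
Strength Intro: ends 10:10 at or before Rowing 30 starts 13:10 → clear.
Stretch Lab: ends 12:45 at or before Rowing 30 starts 13:10 → clear.
Rowing 60: starts 15:45 at or after Rowing 30 ends 13:30 → clear.
Zumba 60: starts 16:40 at or after Rowing 30 ends 13:30 → clear.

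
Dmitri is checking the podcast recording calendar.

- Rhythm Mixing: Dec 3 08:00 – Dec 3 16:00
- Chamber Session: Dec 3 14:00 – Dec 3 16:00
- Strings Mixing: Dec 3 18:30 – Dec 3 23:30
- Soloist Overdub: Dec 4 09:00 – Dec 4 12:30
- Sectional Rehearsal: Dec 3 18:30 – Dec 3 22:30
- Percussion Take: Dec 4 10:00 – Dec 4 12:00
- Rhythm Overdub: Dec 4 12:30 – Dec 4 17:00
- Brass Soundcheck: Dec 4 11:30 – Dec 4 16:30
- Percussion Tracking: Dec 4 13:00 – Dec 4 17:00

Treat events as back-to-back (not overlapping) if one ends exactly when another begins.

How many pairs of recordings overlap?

8

Sorted by start: Rhythm Mixing, Chamber Session, Strings Mixing, Sectional Rehearsal, Soloist Overdub, Percussion Take, Brass Soundcheck, Rhythm Overdub, Percussion Tracking.
Chamber Session starts before Rhythm Mixing ends → Rhythm Mixing and Chamber Session overlap.
Strings Mixing starts after Rhythm Mixing ends; Rhythm Mixing is clear from here.
Strings Mixing starts after Chamber Session ends; Chamber Session is clear from here.
Sectional Rehearsal starts before Strings Mixing ends → Strings Mixing and Sectional Rehearsal overlap.
Soloist Overdub starts after Strings Mixing ends; Strings Mixing is clear from here.
Soloist Overdub starts after Sectional Rehearsal ends; Sectional Rehearsal is clear from here.
Percussion Take starts before Soloist Overdub ends → Soloist Overdub and Percussion Take overlap.
Brass Soundcheck starts before Soloist Overdub ends → Soloist Overdub and Brass Soundcheck overlap.
Rhythm Overdub starts exactly when Soloist Overdub ends (back-to-back, no overlap); Soloist Overdub is clear from here.
Brass Soundcheck starts before Percussion Take ends → Percussion Take and Brass Soundcheck overlap.
Rhythm Overdub starts after Percussion Take ends; Percussion Take is clear from here.
Rhythm Overdub starts before Brass Soundcheck ends → Brass Soundcheck and Rhythm Overdub overlap.
Percussion Tracking starts before Brass Soundcheck ends → Brass Soundcheck and Percussion Tracking overlap.
Percussion Tracking starts before Rhythm Overdub ends → Rhythm Overdub and Percussion Tracking overlap.
Overlapping pairs: Brass Soundcheck & Percussion Take, Brass Soundcheck & Percussion Tracking, Brass Soundcheck & Rhythm Overdub, Brass Soundcheck & Soloist Overdub, Chamber Session & Rhythm Mixing, Percussion Take & Soloist Overdub, Percussion Tracking & Rhythm Overdub, Sectional Rehearsal & Strings Mixing — 8 in total.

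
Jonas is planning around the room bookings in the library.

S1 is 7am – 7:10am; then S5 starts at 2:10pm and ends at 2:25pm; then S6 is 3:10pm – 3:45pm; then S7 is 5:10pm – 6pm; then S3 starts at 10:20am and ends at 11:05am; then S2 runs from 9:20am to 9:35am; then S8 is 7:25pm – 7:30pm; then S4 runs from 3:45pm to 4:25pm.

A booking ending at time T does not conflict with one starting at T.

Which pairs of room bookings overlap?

Check each pair: they overlap iff neither finishes before the other starts.
Sorted by start: S1, S2, S3, S5, S6, S4, S7, S8.
S2 starts after S1 ends; S1 is clear from here.
S3 starts after S2 ends; S2 is clear from here.
S5 starts after S3 ends; S3 is clear from here.
S6 starts after S5 ends; S5 is clear from here.
S4 starts exactly when S6 ends (back-to-back, no overlap); S6 is clear from here.
S7 starts after S4 ends; S4 is clear from here.
S8 starts after S7 ends.

none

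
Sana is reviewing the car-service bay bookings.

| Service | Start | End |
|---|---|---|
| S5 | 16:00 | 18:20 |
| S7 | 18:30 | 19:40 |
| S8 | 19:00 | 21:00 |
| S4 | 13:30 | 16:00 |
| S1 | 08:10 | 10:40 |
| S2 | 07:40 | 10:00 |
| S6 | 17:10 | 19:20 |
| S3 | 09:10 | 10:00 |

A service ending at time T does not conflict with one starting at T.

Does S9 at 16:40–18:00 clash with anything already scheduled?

Yes — it overlaps S5, S6

S2: ends 10:00 at or before S9 starts 16:40 → clear.
S1: ends 10:40 at or before S9 starts 16:40 → clear.
S3: ends 10:00 at or before S9 starts 16:40 → clear.
S4: ends 16:00 at or before S9 starts 16:40 → clear.
S5: starts 16:00 before S9 ends 18:00, and ends 18:20 after S9 starts 16:40 → overlap.
S6: starts 17:10 before S9 ends 18:00, and ends 19:20 after S9 starts 16:40 → overlap.
S7: starts 18:30 at or after S9 ends 18:00 → clear.
S8: starts 19:00 at or after S9 ends 18:00 → clear.
S9 overlaps S5, S6.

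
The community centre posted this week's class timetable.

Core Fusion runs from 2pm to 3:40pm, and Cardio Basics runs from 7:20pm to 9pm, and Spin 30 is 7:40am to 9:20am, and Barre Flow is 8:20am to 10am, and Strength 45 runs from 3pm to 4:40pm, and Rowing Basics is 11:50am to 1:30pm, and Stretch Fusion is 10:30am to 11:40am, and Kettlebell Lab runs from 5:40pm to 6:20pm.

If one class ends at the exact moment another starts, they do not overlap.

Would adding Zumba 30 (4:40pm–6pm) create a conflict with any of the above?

Yes — it overlaps Kettlebell Lab

Spin 30: ends 9:20am at or before Zumba 30 starts 4:40pm → clear.
Barre Flow: ends 10am at or before Zumba 30 starts 4:40pm → clear.
Stretch Fusion: ends 11:40am at or before Zumba 30 starts 4:40pm → clear.
Rowing Basics: ends 1:30pm at or before Zumba 30 starts 4:40pm → clear.
Core Fusion: ends 3:40pm at or before Zumba 30 starts 4:40pm → clear.
Strength 45: ends 4:40pm at or before Zumba 30 starts 4:40pm → clear.
Kettlebell Lab: starts 5:40pm before Zumba 30 ends 6pm, and ends 6:20pm after Zumba 30 starts 4:40pm → overlap.
Cardio Basics: starts 7:20pm at or after Zumba 30 ends 6pm → clear.
Zumba 30 overlaps Kettlebell Lab.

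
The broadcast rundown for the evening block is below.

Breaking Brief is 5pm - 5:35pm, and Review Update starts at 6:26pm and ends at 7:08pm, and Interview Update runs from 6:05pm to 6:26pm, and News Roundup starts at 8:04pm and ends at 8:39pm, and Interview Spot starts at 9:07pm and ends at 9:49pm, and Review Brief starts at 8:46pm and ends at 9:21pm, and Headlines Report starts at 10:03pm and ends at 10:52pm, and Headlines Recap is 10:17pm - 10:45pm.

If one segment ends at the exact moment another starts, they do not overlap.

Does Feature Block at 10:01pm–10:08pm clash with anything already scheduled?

Yes — it overlaps Headlines Report

Breaking Brief: ends 5:35pm at or before Feature Block starts 10:01pm → clear.
Interview Update: ends 6:26pm at or before Feature Block starts 10:01pm → clear.
Review Update: ends 7:08pm at or before Feature Block starts 10:01pm → clear.
News Roundup: ends 8:39pm at or before Feature Block starts 10:01pm → clear.
Review Brief: ends 9:21pm at or before Feature Block starts 10:01pm → clear.
Interview Spot: ends 9:49pm at or before Feature Block starts 10:01pm → clear.
Headlines Report: starts 10:03pm before Feature Block ends 10:08pm, and ends 10:52pm after Feature Block starts 10:01pm → overlap.
Headlines Recap: starts 10:17pm at or after Feature Block ends 10:08pm → clear.
Feature Block overlaps Headlines Report.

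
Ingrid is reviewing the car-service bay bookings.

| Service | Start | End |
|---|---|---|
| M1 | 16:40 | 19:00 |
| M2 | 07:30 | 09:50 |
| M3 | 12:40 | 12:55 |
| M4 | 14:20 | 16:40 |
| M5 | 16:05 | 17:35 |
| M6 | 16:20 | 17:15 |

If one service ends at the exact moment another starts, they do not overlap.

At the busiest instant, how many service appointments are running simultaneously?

3

Walk through starts and ends in time order (an end at T is processed before a start at T):
07:30 start M2 → 1
09:50 end M2 → 0
12:40 start M3 → 1
12:55 end M3 → 0
14:20 start M4 → 1
16:05 start M5 → 2
16:20 start M6 → 3
16:40 end M4 → 2
16:40 start M1 → 3
17:15 end M6 → 2
17:35 end M5 → 1
19:00 end M1 → 0
Peak is 3, at 16:20 (M4, M5, M6).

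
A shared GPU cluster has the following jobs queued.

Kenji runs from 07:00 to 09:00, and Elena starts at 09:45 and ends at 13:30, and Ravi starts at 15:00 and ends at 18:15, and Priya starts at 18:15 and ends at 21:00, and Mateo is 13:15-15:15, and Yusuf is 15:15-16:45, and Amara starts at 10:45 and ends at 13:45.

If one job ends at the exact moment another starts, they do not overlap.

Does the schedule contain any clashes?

Yes

Sorted by start: Kenji, Elena, Amara, Mateo, Ravi, Yusuf, Priya.
Elena starts after Kenji ends; Kenji is clear from here.
Amara starts before Elena ends → Elena and Amara overlap.
That's a conflict, so the schedule is not conflict-free.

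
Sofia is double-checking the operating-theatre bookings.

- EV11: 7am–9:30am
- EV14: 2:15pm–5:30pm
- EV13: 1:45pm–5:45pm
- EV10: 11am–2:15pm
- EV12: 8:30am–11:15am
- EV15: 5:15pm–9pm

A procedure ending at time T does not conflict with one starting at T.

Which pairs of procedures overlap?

EV10 & EV12, EV10 & EV13, EV11 & EV12, EV13 & EV14, EV13 & EV15, EV14 & EV15

Sorted by start: EV11, EV12, EV10, EV13, EV14, EV15.
EV12 starts before EV11 ends → EV11 and EV12 overlap.
EV10 starts after EV11 ends — done with EV11.
EV10 starts before EV12 ends → EV12 and EV10 overlap.
EV13 starts after EV12 ends — done with EV12.
EV13 starts before EV10 ends → EV10 and EV13 overlap.
EV14 starts exactly when EV10 ends (back-to-back, no overlap) — done with EV10.
EV14 starts before EV13 ends → EV13 and EV14 overlap.
EV15 starts before EV13 ends → EV13 and EV15 overlap.
EV15 starts before EV14 ends → EV14 and EV15 overlap.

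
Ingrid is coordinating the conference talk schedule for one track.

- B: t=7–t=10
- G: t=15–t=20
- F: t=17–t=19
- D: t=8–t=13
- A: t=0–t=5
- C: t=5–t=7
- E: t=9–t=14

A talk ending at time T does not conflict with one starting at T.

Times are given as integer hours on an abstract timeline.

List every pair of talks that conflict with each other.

Sorted by start: A, C, B, D, E, G, F.
C starts exactly when A ends (back-to-back, no overlap), so A has no further overlaps.
B starts exactly when C ends (back-to-back, no overlap), so C has no further overlaps.
D starts before B ends → B and D overlap.
E starts before B ends → B and E overlap.
G starts after B ends, so B has no further overlaps.
E starts before D ends → D and E overlap.
G starts after D ends, so D has no further overlaps.
G starts after E ends, so E has no further overlaps.
F starts before G ends → G and F overlap.

B & D, B & E, D & E, F & G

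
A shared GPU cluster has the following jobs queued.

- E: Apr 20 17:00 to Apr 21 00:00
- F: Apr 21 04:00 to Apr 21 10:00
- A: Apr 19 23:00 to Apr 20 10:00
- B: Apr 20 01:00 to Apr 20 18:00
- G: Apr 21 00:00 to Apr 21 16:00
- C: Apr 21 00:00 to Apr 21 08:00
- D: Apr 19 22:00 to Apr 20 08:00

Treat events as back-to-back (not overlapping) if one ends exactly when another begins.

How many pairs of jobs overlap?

Sorted by start: D, A, B, E, C, G, F.
A starts before D ends → D and A overlap.
B starts before D ends → D and B overlap.
E starts after D ends, so D has no further overlaps.
B starts before A ends → A and B overlap.
E starts after A ends, so A has no further overlaps.
E starts before B ends → B and E overlap.
C starts after B ends, so B has no further overlaps.
C starts exactly when E ends (back-to-back, no overlap), so E has no further overlaps.
G starts before C ends → C and G overlap.
F starts before C ends → C and F overlap.
F starts before G ends → G and F overlap.
Overlapping pairs: A & B, A & D, B & D, B & E, C & F, C & G, F & G — 7 in total.

7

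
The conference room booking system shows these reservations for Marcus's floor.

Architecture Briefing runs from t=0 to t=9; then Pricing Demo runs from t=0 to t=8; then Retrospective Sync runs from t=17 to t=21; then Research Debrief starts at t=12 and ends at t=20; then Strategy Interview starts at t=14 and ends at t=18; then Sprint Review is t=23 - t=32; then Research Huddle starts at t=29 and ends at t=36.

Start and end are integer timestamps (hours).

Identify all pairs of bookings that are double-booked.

Architecture Briefing & Pricing Demo, Research Debrief & Retrospective Sync, Research Debrief & Strategy Interview, Research Huddle & Sprint Review, Retrospective Sync & Strategy Interview

Check each pair: they overlap iff neither finishes before the other starts.
Sorted by start: Architecture Briefing, Pricing Demo, Research Debrief, Strategy Interview, Retrospective Sync, Sprint Review, Research Huddle.
Pricing Demo starts before Architecture Briefing ends → Architecture Briefing and Pricing Demo overlap.
Research Debrief starts after Architecture Briefing ends, so nothing later overlaps Architecture Briefing either.
Research Debrief starts after Pricing Demo ends, so nothing later overlaps Pricing Demo either.
Strategy Interview starts before Research Debrief ends → Research Debrief and Strategy Interview overlap.
Retrospective Sync starts before Research Debrief ends → Research Debrief and Retrospective Sync overlap.
Sprint Review starts after Research Debrief ends, so nothing later overlaps Research Debrief either.
Retrospective Sync starts before Strategy Interview ends → Strategy Interview and Retrospective Sync overlap.
Sprint Review starts after Strategy Interview ends, so nothing later overlaps Strategy Interview either.
Sprint Review starts after Retrospective Sync ends, so nothing later overlaps Retrospective Sync either.
Research Huddle starts before Sprint Review ends → Sprint Review and Research Huddle overlap.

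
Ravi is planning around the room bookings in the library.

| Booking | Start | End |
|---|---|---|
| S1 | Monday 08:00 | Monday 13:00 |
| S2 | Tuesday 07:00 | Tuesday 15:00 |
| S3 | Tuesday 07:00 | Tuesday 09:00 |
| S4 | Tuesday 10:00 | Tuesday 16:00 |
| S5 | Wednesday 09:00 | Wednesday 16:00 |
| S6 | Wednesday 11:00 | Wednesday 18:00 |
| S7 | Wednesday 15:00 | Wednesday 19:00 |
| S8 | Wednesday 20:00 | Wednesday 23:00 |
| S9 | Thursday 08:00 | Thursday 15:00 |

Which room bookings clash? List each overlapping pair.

S2 & S3, S2 & S4, S5 & S6, S5 & S7, S6 & S7

Check each pair: they overlap iff neither finishes before the other starts.
Sorted by start: S1, S2, S3, S4, S5, S6, S7, S8, S9.
S2 starts after S1 ends, so nothing later overlaps S1 either.
S3 starts before S2 ends → S2 and S3 overlap.
S4 starts before S2 ends → S2 and S4 overlap.
S5 starts after S2 ends, so nothing later overlaps S2 either.
S4 starts after S3 ends, so nothing later overlaps S3 either.
S5 starts after S4 ends, so nothing later overlaps S4 either.
S6 starts before S5 ends → S5 and S6 overlap.
S7 starts before S5 ends → S5 and S7 overlap.
S8 starts after S5 ends, so nothing later overlaps S5 either.
S7 starts before S6 ends → S6 and S7 overlap.
S8 starts after S6 ends, so nothing later overlaps S6 either.
S8 starts after S7 ends, so nothing later overlaps S7 either.
S9 starts after S8 ends.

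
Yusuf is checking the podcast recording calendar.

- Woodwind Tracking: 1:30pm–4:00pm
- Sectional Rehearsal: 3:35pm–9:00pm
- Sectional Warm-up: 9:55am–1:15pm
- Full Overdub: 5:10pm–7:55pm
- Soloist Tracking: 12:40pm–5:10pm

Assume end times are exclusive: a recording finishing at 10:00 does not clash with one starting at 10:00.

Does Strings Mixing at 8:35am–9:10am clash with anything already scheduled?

No — it doesn't clash with anything

Sectional Warm-up: starts 9:55am at or after Strings Mixing ends 9:10am → clear.
Soloist Tracking: starts 12:40pm at or after Strings Mixing ends 9:10am → clear.
Woodwind Tracking: starts 1:30pm at or after Strings Mixing ends 9:10am → clear.
Sectional Rehearsal: starts 3:35pm at or after Strings Mixing ends 9:10am → clear.
Full Overdub: starts 5:10pm at or after Strings Mixing ends 9:10am → clear.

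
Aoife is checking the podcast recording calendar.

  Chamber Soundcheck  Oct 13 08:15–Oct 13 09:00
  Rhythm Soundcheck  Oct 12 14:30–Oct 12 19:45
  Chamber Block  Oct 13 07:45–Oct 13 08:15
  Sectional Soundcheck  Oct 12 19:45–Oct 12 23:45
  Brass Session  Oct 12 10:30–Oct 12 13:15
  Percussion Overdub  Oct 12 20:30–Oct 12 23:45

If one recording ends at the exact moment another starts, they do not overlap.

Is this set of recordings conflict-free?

No

Sorted by start: Brass Session, Rhythm Soundcheck, Sectional Soundcheck, Percussion Overdub, Chamber Block, Chamber Soundcheck.
Rhythm Soundcheck starts after Brass Session ends, so nothing later overlaps Brass Session either.
Sectional Soundcheck starts exactly when Rhythm Soundcheck ends (back-to-back, no overlap), so nothing later overlaps Rhythm Soundcheck either.
Percussion Overdub starts before Sectional Soundcheck ends → Sectional Soundcheck and Percussion Overdub overlap.
That's a conflict, so the schedule is not conflict-free.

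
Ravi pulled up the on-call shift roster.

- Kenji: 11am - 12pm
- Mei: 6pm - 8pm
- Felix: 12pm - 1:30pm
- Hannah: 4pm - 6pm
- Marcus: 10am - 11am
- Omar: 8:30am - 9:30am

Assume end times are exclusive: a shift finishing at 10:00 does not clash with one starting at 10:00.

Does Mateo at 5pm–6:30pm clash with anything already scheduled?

Yes — it overlaps Hannah, Mei

Omar: ends 9:30am at or before Mateo starts 5pm → clear.
Marcus: ends 11am at or before Mateo starts 5pm → clear.
Kenji: ends 12pm at or before Mateo starts 5pm → clear.
Felix: ends 1:30pm at or before Mateo starts 5pm → clear.
Hannah: starts 4pm before Mateo ends 6:30pm, and ends 6pm after Mateo starts 5pm → overlap.
Mei: starts 6pm before Mateo ends 6:30pm, and ends 8pm after Mateo starts 5pm → overlap.
Mateo overlaps Hannah, Mei.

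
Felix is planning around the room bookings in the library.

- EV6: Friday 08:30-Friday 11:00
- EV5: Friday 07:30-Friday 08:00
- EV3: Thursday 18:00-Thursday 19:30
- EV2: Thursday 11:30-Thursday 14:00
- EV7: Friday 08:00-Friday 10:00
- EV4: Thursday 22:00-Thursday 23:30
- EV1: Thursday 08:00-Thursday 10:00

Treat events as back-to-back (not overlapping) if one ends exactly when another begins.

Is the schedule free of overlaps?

No

Sorted by start: EV1, EV2, EV3, EV4, EV5, EV7, EV6.
EV2 starts after EV1 ends; EV1 is clear from here.
EV3 starts after EV2 ends; EV2 is clear from here.
EV4 starts after EV3 ends; EV3 is clear from here.
EV5 starts after EV4 ends; EV4 is clear from here.
EV7 starts exactly when EV5 ends (back-to-back, no overlap); EV5 is clear from here.
EV6 starts before EV7 ends → EV7 and EV6 overlap.
That's a conflict, so the schedule is not conflict-free.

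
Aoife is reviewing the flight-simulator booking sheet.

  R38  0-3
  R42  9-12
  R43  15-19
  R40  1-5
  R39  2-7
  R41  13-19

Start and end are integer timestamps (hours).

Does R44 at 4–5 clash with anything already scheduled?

R38: ends 3 at or before R44 starts 4 → clear.
R40: starts 1 before R44 ends 5, and ends 5 after R44 starts 4 → overlap.
R39: starts 2 before R44 ends 5, and ends 7 after R44 starts 4 → overlap.
R42: starts 9 at or after R44 ends 5 → clear.
R41: starts 13 at or after R44 ends 5 → clear.
R43: starts 15 at or after R44 ends 5 → clear.
R44 overlaps R39, R40.

Yes — it overlaps R39, R40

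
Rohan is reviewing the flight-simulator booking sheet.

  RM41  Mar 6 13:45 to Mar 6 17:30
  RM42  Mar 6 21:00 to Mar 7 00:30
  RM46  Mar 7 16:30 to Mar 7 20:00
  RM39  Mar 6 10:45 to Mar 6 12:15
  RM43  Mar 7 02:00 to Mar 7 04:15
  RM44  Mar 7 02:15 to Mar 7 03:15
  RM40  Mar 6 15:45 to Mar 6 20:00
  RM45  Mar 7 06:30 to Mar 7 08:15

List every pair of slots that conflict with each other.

RM40 & RM41, RM43 & RM44

Two intervals overlap when each starts before the other ends.
Sorted by start: RM39, RM41, RM40, RM42, RM43, RM44, RM45, RM46.
RM41 starts after RM39 ends — done with RM39.
RM40 starts before RM41 ends → RM41 and RM40 overlap.
RM42 starts after RM41 ends — done with RM41.
RM42 starts after RM40 ends — done with RM40.
RM43 starts after RM42 ends — done with RM42.
RM44 starts before RM43 ends → RM43 and RM44 overlap.
RM45 starts after RM43 ends — done with RM43.
RM45 starts after RM44 ends — done with RM44.
RM46 starts after RM45 ends.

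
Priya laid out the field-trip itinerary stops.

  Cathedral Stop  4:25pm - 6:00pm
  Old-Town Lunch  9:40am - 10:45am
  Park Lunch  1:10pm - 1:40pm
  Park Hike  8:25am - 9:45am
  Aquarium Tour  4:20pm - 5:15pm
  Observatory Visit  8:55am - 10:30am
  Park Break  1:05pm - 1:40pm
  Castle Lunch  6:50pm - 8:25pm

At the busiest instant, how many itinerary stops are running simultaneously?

3

Sweep the timeline, counting +1 at each start and −1 at each end (ends before starts at a tie):
8:25am start Park Hike → 1
8:55am start Observatory Visit → 2
9:40am start Old-Town Lunch → 3
9:45am end Park Hike → 2
10:30am end Observatory Visit → 1
10:45am end Old-Town Lunch → 0
1:05pm start Park Break → 1
1:10pm start Park Lunch → 2
1:40pm end Park Break → 1
1:40pm end Park Lunch → 0
4:20pm start Aquarium Tour → 1
4:25pm start Cathedral Stop → 2
5:15pm end Aquarium Tour → 1
6:00pm end Cathedral Stop → 0
6:50pm start Castle Lunch → 1
8:25pm end Castle Lunch → 0
Peak is 3, at 9:40am (Observatory Visit, Old-Town Lunch, Park Hike).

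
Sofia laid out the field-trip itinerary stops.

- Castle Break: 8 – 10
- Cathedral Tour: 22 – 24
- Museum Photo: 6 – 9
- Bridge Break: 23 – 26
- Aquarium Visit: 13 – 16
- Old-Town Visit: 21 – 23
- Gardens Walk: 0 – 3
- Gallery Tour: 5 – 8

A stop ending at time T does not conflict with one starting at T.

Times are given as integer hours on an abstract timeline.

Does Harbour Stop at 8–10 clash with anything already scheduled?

Yes — it overlaps Castle Break, Museum Photo

Gardens Walk: ends 3 at or before Harbour Stop starts 8 → clear.
Gallery Tour: ends 8 at or before Harbour Stop starts 8 → clear.
Museum Photo: starts 6 before Harbour Stop ends 10, and ends 9 after Harbour Stop starts 8 → overlap.
Castle Break: starts 8 before Harbour Stop ends 10, and ends 10 after Harbour Stop starts 8 → overlap.
Aquarium Visit: starts 13 at or after Harbour Stop ends 10 → clear.
Old-Town Visit: starts 21 at or after Harbour Stop ends 10 → clear.
Cathedral Tour: starts 22 at or after Harbour Stop ends 10 → clear.
Bridge Break: starts 23 at or after Harbour Stop ends 10 → clear.
Harbour Stop overlaps Castle Break, Museum Photo.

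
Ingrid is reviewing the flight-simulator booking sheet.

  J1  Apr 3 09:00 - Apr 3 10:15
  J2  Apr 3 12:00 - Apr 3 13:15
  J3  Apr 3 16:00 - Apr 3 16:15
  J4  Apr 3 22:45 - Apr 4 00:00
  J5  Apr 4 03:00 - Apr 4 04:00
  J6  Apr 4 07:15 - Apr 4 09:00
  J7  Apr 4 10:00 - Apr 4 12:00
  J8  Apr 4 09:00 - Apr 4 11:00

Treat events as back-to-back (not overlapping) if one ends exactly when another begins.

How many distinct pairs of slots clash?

1

Sorted by start: J1, J2, J3, J4, J5, J6, J8, J7.
J2 starts after J1 ends — done with J1.
J3 starts after J2 ends — done with J2.
J4 starts after J3 ends — done with J3.
J5 starts after J4 ends — done with J4.
J6 starts after J5 ends — done with J5.
J8 starts exactly when J6 ends (back-to-back, no overlap) — done with J6.
J7 starts before J8 ends → J8 and J7 overlap.
Overlapping pairs: J7 & J8 — 1 in total.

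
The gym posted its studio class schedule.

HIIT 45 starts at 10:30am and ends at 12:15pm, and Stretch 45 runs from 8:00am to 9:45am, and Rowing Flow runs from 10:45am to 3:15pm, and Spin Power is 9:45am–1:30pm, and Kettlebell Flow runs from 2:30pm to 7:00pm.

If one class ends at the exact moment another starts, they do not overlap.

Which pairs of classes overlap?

HIIT 45 & Rowing Flow, HIIT 45 & Spin Power, Kettlebell Flow & Rowing Flow, Rowing Flow & Spin Power

Sorted by start: Stretch 45, Spin Power, HIIT 45, Rowing Flow, Kettlebell Flow.
Spin Power starts exactly when Stretch 45 ends (back-to-back, no overlap) — done with Stretch 45.
HIIT 45 starts before Spin Power ends → Spin Power and HIIT 45 overlap.
Rowing Flow starts before Spin Power ends → Spin Power and Rowing Flow overlap.
Kettlebell Flow starts after Spin Power ends.
Rowing Flow starts before HIIT 45 ends → HIIT 45 and Rowing Flow overlap.
Kettlebell Flow starts after HIIT 45 ends.
Kettlebell Flow starts before Rowing Flow ends → Rowing Flow and Kettlebell Flow overlap.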